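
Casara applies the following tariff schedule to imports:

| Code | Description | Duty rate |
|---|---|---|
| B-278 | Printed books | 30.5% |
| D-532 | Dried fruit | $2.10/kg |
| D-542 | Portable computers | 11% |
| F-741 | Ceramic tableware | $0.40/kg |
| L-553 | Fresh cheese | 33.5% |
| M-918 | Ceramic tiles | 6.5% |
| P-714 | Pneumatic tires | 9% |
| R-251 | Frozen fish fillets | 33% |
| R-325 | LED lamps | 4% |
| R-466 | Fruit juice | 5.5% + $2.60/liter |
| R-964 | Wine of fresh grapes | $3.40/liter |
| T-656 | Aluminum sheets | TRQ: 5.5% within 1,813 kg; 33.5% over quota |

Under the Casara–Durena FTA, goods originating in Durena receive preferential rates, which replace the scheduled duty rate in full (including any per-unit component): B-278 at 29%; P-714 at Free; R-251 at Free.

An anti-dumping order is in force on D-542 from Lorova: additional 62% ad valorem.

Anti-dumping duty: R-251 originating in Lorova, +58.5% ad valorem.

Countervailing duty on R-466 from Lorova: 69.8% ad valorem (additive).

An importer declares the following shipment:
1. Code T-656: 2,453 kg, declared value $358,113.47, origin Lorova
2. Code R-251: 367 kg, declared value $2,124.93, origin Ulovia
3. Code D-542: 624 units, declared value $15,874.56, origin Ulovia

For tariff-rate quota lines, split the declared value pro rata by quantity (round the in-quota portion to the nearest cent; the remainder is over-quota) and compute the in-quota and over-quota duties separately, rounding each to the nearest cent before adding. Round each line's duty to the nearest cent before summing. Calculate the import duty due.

Line 1 (T-656, Lorova, 2,453 kg, $358,113.47):
Code T-656 is under a tariff-rate quota (threshold 1,813 kg). In-quota: 1,813 kg at 5.5%; over-quota: 640 kg at 33.5%.
Pro-rata value split: in-quota = $358,113.47 × 1,813/2,453 = $264,679.87; over-quota = $358,113.47 − $264,679.87 = $93,433.60.
In-quota duty = $264,679.87 × 5.5% = $14,557.39. Over-quota duty = $93,433.60 × 33.5% = $31,300.26.
Line duty = $14,557.39 + $31,300.26 = $45,857.65.
Line 2 (R-251, Ulovia, 367 kg, $2,124.93):
Base rate for R-251 is 33%.
R-251 has an FTA preferential rate, but origin Ulovia is not Durena; base rate stands.
The additional-duty order on R-251 targets Lorova, not Ulovia; it does not apply.
Duty = $2,124.93 × 33% = $701.23.
Line 3 (D-542, Ulovia, 624 units, $15,874.56):
Base rate for D-542 is 11%.
The additional-duty order on D-542 targets Lorova, not Ulovia; it does not apply.
Duty = $15,874.56 × 11% = $1,746.20.
Total = $45,857.65 + $701.23 + $1,746.20 = $48,305.08.

$48,305.08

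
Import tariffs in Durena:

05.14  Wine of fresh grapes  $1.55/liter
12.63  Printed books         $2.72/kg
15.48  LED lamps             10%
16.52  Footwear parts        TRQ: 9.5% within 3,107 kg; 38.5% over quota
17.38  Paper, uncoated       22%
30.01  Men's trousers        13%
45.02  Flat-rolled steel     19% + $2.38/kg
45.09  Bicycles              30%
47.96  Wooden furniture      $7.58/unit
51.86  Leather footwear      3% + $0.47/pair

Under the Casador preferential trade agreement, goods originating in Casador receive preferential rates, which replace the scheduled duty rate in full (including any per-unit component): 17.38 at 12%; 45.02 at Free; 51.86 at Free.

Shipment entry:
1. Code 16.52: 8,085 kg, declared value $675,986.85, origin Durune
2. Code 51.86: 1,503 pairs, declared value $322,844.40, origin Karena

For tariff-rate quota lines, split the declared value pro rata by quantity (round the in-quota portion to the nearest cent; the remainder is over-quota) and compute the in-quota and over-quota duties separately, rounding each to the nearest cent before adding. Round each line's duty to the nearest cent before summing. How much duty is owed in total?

Line 1 (16.52, Durune, 8,085 kg, $675,986.85):
Code 16.52 is under a tariff-rate quota (threshold 3,107 kg). In-quota: 3,107 kg at 9.5%; over-quota: 4,978 kg at 38.5%.
Pro-rata value split: in-quota = $675,986.85 × 3,107/8,085 = $259,776.27; over-quota = $675,986.85 − $259,776.27 = $416,210.58.
In-quota duty = $259,776.27 × 9.5% = $24,678.75. Over-quota duty = $416,210.58 × 38.5% = $160,241.07.
Line duty = $24,678.75 + $160,241.07 = $184,919.82.
Line 2 (51.86, Karena, 1,503 pairs, $322,844.40):
Base rate for 51.86 is 3% + $0.47/pair.
51.86 has an FTA preferential rate, but origin Karena is not Casador; base rate stands.
Duty = $322,844.40 × 3% + 1,503 × $0.47 = $10,391.74.
Total = $184,919.82 + $10,391.74 = $195,311.56.

$195,311.56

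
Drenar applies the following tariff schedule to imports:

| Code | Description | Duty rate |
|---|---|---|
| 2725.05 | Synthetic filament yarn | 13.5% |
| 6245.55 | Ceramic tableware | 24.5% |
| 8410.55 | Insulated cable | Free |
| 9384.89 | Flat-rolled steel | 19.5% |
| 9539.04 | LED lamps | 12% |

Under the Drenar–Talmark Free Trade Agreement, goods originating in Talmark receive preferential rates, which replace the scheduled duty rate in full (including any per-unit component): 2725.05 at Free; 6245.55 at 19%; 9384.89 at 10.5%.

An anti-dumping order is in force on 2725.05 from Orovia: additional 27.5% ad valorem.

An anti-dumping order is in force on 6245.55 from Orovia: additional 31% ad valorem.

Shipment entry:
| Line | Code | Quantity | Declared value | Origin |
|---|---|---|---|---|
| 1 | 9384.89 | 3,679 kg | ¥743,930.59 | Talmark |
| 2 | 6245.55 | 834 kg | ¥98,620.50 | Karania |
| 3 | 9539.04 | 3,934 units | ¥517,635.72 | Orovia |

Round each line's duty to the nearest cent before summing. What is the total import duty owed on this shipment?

¥164,391.02

Line 1 (9384.89, Talmark, 3,679 kg, ¥743,930.59):
Base rate for 9384.89 is 19.5%.
Origin Talmark qualifies under the Drenar–Talmark agreement and 9384.89 is covered: preferential rate 10.5% applies instead.
Duty = ¥743,930.59 × 10.5% = ¥78,112.71.
Line 2 (6245.55, Karania, 834 kg, ¥98,620.50):
Base rate for 6245.55 is 24.5%.
6245.55 has an FTA preferential rate, but origin Karania is not Talmark; base rate stands.
The additional-duty order on 6245.55 targets Orovia, not Karania; it does not apply.
Duty = ¥98,620.50 × 24.5% = ¥24,162.02.
Line 3 (9539.04, Orovia, 3,934 units, ¥517,635.72):
Base rate for 9539.04 is 12%.
Duty = ¥517,635.72 × 12% = ¥62,116.29.
Total = ¥78,112.71 + ¥24,162.02 + ¥62,116.29 = ¥164,391.02.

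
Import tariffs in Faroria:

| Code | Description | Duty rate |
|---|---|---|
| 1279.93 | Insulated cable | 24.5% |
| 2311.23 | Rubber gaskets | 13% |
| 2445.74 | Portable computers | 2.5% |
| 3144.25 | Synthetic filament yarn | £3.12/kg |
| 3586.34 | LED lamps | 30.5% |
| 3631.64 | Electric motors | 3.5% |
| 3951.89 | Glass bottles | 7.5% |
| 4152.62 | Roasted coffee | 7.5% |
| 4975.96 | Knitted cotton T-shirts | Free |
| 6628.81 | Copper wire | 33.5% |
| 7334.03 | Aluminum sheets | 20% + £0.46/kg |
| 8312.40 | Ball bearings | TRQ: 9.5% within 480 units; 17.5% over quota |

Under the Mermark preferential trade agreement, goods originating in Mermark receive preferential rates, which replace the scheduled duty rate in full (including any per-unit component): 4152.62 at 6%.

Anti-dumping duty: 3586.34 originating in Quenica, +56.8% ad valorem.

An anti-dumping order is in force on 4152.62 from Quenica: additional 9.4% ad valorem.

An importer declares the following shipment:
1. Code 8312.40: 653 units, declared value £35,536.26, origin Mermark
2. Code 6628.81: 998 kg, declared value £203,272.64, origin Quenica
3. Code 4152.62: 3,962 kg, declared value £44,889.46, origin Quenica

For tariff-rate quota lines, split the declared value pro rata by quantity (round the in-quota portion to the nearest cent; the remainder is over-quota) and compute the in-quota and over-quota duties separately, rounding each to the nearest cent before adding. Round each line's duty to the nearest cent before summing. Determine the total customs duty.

£79,811.77

Line 1 (8312.40, Mermark, 653 units, £35,536.26):
Code 8312.40 is under a tariff-rate quota (threshold 480 units). In-quota: 480 units at 9.5%; over-quota: 173 units at 17.5%.
Pro-rata value split: in-quota = £35,536.26 × 480/653 = £26,121.60; over-quota = £35,536.26 − £26,121.60 = £9,414.66.
In-quota duty = £26,121.60 × 9.5% = £2,481.55. Over-quota duty = £9,414.66 × 17.5% = £1,647.57.
Line duty = £2,481.55 + £1,647.57 = £4,129.12.
Line 2 (6628.81, Quenica, 998 kg, £203,272.64):
Base rate for 6628.81 is 33.5%.
Duty = £203,272.64 × 33.5% = £68,096.33.
Line 3 (4152.62, Quenica, 3,962 kg, £44,889.46):
Base rate for 4152.62 is 7.5%.
4152.62 has an FTA preferential rate, but origin Quenica is not Mermark; base rate stands.
Additional duty on 4152.62 from Quenica: +9.4%. Applied ad valorem rate: 7.5% + 9.4% = 16.9%.
Duty = £44,889.46 × 16.9% = £7,586.32.
Total = £4,129.12 + £68,096.33 + £7,586.32 = £79,811.77.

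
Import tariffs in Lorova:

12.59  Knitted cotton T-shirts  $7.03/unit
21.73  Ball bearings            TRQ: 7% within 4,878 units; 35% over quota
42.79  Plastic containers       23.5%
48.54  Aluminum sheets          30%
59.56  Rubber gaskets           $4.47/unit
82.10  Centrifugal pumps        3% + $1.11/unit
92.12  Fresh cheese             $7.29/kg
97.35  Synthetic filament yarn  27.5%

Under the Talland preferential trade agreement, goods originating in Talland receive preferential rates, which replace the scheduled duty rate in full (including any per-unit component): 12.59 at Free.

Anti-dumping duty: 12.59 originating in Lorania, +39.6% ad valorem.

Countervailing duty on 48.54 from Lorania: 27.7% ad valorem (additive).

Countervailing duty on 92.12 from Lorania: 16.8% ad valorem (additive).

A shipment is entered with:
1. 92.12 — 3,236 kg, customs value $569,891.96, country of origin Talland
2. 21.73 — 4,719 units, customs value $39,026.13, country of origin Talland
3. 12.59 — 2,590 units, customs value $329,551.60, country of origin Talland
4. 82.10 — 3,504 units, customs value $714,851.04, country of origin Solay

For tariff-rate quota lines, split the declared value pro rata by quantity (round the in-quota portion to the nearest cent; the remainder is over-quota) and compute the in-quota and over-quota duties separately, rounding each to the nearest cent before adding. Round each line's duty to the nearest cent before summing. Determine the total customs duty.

$51,657.24

Line 1 (92.12, Talland, 3,236 kg, $569,891.96):
Base rate for 92.12 is $7.29/kg.
Origin Talland is the FTA partner but 92.12 is not on the preference list; base rate stands.
The additional-duty order on 92.12 targets Lorania, not Talland; it does not apply.
Duty = 3,236 × $7.29 = $23,590.44.
Line 2 (21.73, Talland, 4,719 units, $39,026.13):
Code 21.73 is under a tariff-rate quota (threshold 4,878 units). Quantity 4,719 units is within the quota, so the in-quota rate 7% applies to the full value.
Duty = $39,026.13 × 7% = $2,731.83.
Line 3 (12.59, Talland, 2,590 units, $329,551.60):
Base rate for 12.59 is $7.03/unit.
Origin Talland qualifies under the Lorova–Talland agreement and 12.59 is covered: preferential rate Free applies instead.
The additional-duty order on 12.59 targets Lorania, not Talland; it does not apply.
Duty = $329,551.60 × 0% = $0.00.
Line 4 (82.10, Solay, 3,504 units, $714,851.04):
Base rate for 82.10 is 3% + $1.11/unit.
Duty = $714,851.04 × 3% + 3,504 × $1.11 = $25,334.97.
Total = $23,590.44 + $2,731.83 + $0.00 + $25,334.97 = $51,657.24.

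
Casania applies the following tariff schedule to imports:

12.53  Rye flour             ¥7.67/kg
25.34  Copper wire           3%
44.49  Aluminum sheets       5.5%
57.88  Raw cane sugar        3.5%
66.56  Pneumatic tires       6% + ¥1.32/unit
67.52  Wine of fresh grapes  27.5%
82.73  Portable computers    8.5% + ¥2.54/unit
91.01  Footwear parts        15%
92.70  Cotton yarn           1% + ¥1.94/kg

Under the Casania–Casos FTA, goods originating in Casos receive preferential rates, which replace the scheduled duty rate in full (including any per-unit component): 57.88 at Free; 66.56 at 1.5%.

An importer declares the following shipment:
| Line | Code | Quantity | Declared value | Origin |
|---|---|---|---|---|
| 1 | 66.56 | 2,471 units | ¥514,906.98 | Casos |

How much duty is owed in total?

¥7,723.60

Line 1 (66.56, Casos, 2,471 units, ¥514,906.98):
Base rate for 66.56 is 6% + ¥1.32/unit.
Origin Casos qualifies under the Casania–Casos agreement and 66.56 is covered: preferential rate 1.5% applies instead.
Duty = ¥514,906.98 × 1.5% = ¥7,723.60.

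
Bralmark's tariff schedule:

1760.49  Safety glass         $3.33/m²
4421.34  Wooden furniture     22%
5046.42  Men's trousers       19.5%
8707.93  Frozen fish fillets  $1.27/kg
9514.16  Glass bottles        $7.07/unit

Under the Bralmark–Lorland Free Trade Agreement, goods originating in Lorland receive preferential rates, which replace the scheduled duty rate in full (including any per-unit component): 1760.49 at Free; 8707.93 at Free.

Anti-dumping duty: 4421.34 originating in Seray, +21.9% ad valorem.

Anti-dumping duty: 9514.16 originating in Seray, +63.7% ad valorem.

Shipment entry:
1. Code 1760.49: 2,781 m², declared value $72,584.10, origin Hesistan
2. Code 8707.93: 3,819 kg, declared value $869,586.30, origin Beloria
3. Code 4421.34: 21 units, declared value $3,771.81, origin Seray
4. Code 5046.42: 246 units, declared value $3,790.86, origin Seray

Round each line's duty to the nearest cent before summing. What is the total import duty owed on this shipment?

Line 1 (1760.49, Hesistan, 2,781 m², $72,584.10):
Base rate for 1760.49 is $3.33/m².
1760.49 has an FTA preferential rate, but origin Hesistan is not Lorland; base rate stands.
Duty = 2,781 × $3.33 = $9,260.73.
Line 2 (8707.93, Beloria, 3,819 kg, $869,586.30):
Base rate for 8707.93 is $1.27/kg.
8707.93 has an FTA preferential rate, but origin Beloria is not Lorland; base rate stands.
Duty = 3,819 × $1.27 = $4,850.13.
Line 3 (4421.34, Seray, 21 units, $3,771.81):
Base rate for 4421.34 is 22%.
Additional duty on 4421.34 from Seray: +21.9%. Applied ad valorem rate: 22% + 21.9% = 43.9%.
Duty = $3,771.81 × 43.9% = $1,655.82.
Line 4 (5046.42, Seray, 246 units, $3,790.86):
Base rate for 5046.42 is 19.5%.
Duty = $3,790.86 × 19.5% = $739.22.
Total = $9,260.73 + $4,850.13 + $1,655.82 + $739.22 = $16,505.90.

$16,505.90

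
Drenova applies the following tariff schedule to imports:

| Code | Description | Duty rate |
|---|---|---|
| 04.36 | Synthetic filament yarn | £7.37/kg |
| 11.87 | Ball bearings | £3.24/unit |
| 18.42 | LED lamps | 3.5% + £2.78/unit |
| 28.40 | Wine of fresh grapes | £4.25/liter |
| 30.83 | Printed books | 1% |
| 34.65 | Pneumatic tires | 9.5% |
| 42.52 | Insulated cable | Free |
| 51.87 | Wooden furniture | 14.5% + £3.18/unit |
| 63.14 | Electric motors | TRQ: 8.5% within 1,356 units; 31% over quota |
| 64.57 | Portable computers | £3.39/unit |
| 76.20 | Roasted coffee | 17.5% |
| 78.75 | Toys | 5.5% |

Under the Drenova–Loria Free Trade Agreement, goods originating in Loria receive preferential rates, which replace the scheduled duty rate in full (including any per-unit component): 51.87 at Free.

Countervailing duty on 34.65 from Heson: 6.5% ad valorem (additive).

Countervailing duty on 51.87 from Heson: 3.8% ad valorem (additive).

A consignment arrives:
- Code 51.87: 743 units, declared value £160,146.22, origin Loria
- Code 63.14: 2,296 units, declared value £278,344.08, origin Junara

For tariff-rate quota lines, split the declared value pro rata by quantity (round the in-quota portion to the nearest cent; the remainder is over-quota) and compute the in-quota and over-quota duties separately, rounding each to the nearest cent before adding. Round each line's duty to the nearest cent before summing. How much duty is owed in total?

Line 1 (51.87, Loria, 743 units, £160,146.22):
Base rate for 51.87 is 14.5% + £3.18/unit.
Origin Loria qualifies under the Drenova–Loria agreement and 51.87 is covered: preferential rate Free applies instead.
The additional-duty order on 51.87 targets Heson, not Loria; it does not apply.
Duty = £160,146.22 × 0% = £0.00.
Line 2 (63.14, Junara, 2,296 units, £278,344.08):
Code 63.14 is under a tariff-rate quota (threshold 1,356 units). In-quota: 1,356 units at 8.5%; over-quota: 940 units at 31%.
Pro-rata value split: in-quota = £278,344.08 × 1,356/2,296 = £164,387.88; over-quota = £278,344.08 − £164,387.88 = £113,956.20.
In-quota duty = £164,387.88 × 8.5% = £13,972.97. Over-quota duty = £113,956.20 × 31% = £35,326.42.
Line duty = £13,972.97 + £35,326.42 = £49,299.39.
Total = £0.00 + £49,299.39 = £49,299.39.

£49,299.39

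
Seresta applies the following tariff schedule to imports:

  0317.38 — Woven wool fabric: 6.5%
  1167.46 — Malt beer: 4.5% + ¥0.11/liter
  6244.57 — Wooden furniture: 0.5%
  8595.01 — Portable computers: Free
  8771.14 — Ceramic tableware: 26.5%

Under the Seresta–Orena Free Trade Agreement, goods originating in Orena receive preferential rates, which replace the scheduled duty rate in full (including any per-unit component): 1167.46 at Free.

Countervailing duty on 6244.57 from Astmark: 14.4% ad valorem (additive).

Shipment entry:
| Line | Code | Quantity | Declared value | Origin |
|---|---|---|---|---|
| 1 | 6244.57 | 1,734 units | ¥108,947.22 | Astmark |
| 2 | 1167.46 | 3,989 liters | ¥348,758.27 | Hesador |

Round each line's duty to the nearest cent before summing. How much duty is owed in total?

¥32,366.05

Line 1 (6244.57, Astmark, 1,734 units, ¥108,947.22):
Base rate for 6244.57 is 0.5%.
Additional duty on 6244.57 from Astmark: +14.4%. Applied ad valorem rate: 0.5% + 14.4% = 14.9%.
Duty = ¥108,947.22 × 14.9% = ¥16,233.14.
Line 2 (1167.46, Hesador, 3,989 liters, ¥348,758.27):
Base rate for 1167.46 is 4.5% + ¥0.11/liter.
1167.46 has an FTA preferential rate, but origin Hesador is not Orena; base rate stands.
Duty = ¥348,758.27 × 4.5% + 3,989 × ¥0.11 = ¥16,132.91.
Total = ¥16,233.14 + ¥16,132.91 = ¥32,366.05.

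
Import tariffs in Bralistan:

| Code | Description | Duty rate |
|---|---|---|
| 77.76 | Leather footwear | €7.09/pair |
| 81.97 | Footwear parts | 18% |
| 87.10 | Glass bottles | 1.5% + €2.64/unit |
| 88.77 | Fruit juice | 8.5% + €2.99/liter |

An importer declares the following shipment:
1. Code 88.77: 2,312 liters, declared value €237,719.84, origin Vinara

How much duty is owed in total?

€27,119.07

Line 1 (88.77, Vinara, 2,312 liters, €237,719.84):
Base rate for 88.77 is 8.5% + €2.99/liter.
Duty = €237,719.84 × 8.5% + 2,312 × €2.99 = €27,119.07.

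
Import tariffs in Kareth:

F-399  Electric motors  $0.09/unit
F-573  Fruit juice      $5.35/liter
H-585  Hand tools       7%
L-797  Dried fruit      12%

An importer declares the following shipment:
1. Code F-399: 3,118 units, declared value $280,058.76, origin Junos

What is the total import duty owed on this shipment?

Line 1 (F-399, Junos, 3,118 units, $280,058.76):
Base rate for F-399 is $0.09/unit.
Duty = 3,118 × $0.09 = $280.62.

$280.62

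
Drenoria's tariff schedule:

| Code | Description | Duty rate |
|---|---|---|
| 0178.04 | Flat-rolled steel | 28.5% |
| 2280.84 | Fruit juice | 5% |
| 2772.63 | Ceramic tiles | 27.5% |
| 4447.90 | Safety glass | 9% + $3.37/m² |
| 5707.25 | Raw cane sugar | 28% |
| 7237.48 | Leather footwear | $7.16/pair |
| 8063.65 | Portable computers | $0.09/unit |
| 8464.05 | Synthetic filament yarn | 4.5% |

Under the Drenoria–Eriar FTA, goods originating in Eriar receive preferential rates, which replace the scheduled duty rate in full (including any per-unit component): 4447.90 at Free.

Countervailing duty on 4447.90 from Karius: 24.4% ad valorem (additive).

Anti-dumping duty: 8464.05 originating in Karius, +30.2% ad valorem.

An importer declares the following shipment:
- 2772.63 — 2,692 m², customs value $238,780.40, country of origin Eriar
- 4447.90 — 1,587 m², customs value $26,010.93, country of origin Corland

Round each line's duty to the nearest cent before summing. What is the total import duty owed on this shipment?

$73,353.78

Line 1 (2772.63, Eriar, 2,692 m², $238,780.40):
Base rate for 2772.63 is 27.5%.
Origin Eriar is the FTA partner but 2772.63 is not on the preference list; base rate stands.
Duty = $238,780.40 × 27.5% = $65,664.61.
Line 2 (4447.90, Corland, 1,587 m², $26,010.93):
Base rate for 4447.90 is 9% + $3.37/m².
4447.90 has an FTA preferential rate, but origin Corland is not Eriar; base rate stands.
The additional-duty order on 4447.90 targets Karius, not Corland; it does not apply.
Duty = $26,010.93 × 9% + 1,587 × $3.37 = $7,689.17.
Total = $65,664.61 + $7,689.17 = $73,353.78.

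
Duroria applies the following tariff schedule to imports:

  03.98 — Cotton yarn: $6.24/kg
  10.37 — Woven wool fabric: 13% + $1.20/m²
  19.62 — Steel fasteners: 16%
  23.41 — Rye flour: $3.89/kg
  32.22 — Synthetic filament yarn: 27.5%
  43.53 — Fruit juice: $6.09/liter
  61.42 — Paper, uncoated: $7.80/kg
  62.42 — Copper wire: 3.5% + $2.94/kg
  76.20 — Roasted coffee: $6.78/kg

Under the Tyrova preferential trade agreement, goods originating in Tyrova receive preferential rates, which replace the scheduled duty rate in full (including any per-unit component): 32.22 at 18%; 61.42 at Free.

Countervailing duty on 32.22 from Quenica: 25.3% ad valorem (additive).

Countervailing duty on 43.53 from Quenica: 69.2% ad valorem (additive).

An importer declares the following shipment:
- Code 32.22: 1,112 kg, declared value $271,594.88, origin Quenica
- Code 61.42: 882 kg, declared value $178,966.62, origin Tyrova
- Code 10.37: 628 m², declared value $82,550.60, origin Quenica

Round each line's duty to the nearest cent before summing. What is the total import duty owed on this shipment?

Line 1 (32.22, Quenica, 1,112 kg, $271,594.88):
Base rate for 32.22 is 27.5%.
32.22 has an FTA preferential rate, but origin Quenica is not Tyrova; base rate stands.
Additional duty on 32.22 from Quenica: +25.3%. Applied ad valorem rate: 27.5% + 25.3% = 52.8%.
Duty = $271,594.88 × 52.8% = $143,402.10.
Line 2 (61.42, Tyrova, 882 kg, $178,966.62):
Base rate for 61.42 is $7.80/kg.
Origin Tyrova qualifies under the Duroria–Tyrova agreement and 61.42 is covered: preferential rate Free applies instead.
Duty = $178,966.62 × 0% = $0.00.
Line 3 (10.37, Quenica, 628 m², $82,550.60):
Base rate for 10.37 is 13% + $1.20/m².
Duty = $82,550.60 × 13% + 628 × $1.20 = $11,485.18.
Total = $143,402.10 + $0.00 + $11,485.18 = $154,887.28.

$154,887.28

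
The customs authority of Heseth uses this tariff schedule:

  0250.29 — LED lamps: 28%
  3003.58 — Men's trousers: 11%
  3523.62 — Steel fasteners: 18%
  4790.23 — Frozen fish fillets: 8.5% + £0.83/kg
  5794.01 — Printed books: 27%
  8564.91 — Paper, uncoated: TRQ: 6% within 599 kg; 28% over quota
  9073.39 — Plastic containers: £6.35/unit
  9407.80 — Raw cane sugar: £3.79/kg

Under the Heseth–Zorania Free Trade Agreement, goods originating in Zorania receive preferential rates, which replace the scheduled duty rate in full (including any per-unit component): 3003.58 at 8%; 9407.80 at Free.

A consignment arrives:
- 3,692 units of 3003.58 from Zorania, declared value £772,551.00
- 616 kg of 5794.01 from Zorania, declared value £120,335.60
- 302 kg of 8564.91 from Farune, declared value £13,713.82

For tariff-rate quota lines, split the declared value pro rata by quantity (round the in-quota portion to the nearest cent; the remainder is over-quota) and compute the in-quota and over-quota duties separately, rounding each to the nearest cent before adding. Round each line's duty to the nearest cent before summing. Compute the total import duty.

£95,117.52

Line 1 (3003.58, Zorania, 3,692 units, £772,551.00):
Base rate for 3003.58 is 11%.
Origin Zorania qualifies under the Heseth–Zorania agreement and 3003.58 is covered: preferential rate 8% applies instead.
Duty = £772,551.00 × 8% = £61,804.08.
Line 2 (5794.01, Zorania, 616 kg, £120,335.60):
Base rate for 5794.01 is 27%.
Origin Zorania is the FTA partner but 5794.01 is not on the preference list; base rate stands.
Duty = £120,335.60 × 27% = £32,490.61.
Line 3 (8564.91, Farune, 302 kg, £13,713.82):
Code 8564.91 is under a tariff-rate quota (threshold 599 kg). Quantity 302 kg is within the quota, so the in-quota rate 6% applies to the full value.
Duty = £13,713.82 × 6% = £822.83.
Total = £61,804.08 + £32,490.61 + £822.83 = £95,117.52.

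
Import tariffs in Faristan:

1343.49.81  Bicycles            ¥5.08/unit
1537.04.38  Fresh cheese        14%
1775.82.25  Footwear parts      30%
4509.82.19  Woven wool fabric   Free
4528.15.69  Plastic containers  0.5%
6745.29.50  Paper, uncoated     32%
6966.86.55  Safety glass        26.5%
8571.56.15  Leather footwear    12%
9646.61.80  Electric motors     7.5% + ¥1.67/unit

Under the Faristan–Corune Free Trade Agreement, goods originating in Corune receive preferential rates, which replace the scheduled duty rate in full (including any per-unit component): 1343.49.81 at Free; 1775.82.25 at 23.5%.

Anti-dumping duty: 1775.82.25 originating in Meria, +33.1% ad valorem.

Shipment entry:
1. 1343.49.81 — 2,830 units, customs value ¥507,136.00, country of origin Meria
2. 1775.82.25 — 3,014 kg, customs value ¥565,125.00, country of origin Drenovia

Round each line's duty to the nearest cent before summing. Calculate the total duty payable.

¥183,913.90

Line 1 (1343.49.81, Meria, 2,830 units, ¥507,136.00):
Base rate for 1343.49.81 is ¥5.08/unit.
1343.49.81 has an FTA preferential rate, but origin Meria is not Corune; base rate stands.
Duty = 2,830 × ¥5.08 = ¥14,376.40.
Line 2 (1775.82.25, Drenovia, 3,014 kg, ¥565,125.00):
Base rate for 1775.82.25 is 30%.
1775.82.25 has an FTA preferential rate, but origin Drenovia is not Corune; base rate stands.
The additional-duty order on 1775.82.25 targets Meria, not Drenovia; it does not apply.
Duty = ¥565,125.00 × 30% = ¥169,537.50.
Total = ¥14,376.40 + ¥169,537.50 = ¥183,913.90.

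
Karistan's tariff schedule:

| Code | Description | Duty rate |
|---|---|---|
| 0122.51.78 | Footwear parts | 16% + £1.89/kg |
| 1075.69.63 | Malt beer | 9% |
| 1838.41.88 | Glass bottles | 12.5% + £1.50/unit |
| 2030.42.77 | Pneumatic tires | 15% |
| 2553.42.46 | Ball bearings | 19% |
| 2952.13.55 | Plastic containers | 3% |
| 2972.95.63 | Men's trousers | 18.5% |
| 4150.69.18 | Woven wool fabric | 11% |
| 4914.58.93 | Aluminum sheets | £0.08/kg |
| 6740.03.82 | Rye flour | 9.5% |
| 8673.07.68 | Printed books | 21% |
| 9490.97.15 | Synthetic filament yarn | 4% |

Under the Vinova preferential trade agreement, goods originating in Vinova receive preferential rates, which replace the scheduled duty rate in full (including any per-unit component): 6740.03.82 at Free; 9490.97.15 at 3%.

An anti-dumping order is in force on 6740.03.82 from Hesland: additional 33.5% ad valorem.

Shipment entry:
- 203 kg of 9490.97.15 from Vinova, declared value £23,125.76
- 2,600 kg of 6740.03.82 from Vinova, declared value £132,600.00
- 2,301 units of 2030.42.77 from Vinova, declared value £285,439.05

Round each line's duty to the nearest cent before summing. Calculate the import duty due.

£43,509.63

Line 1 (9490.97.15, Vinova, 203 kg, £23,125.76):
Base rate for 9490.97.15 is 4%.
Origin Vinova qualifies under the Karistan–Vinova agreement and 9490.97.15 is covered: preferential rate 3% applies instead.
Duty = £23,125.76 × 3% = £693.77.
Line 2 (6740.03.82, Vinova, 2,600 kg, £132,600.00):
Base rate for 6740.03.82 is 9.5%.
Origin Vinova qualifies under the Karistan–Vinova agreement and 6740.03.82 is covered: preferential rate Free applies instead.
The additional-duty order on 6740.03.82 targets Hesland, not Vinova; it does not apply.
Duty = £132,600.00 × 0% = £0.00.
Line 3 (2030.42.77, Vinova, 2,301 units, £285,439.05):
Base rate for 2030.42.77 is 15%.
Origin Vinova is the FTA partner but 2030.42.77 is not on the preference list; base rate stands.
Duty = £285,439.05 × 15% = £42,815.86.
Total = £693.77 + £0.00 + £42,815.86 = £43,509.63.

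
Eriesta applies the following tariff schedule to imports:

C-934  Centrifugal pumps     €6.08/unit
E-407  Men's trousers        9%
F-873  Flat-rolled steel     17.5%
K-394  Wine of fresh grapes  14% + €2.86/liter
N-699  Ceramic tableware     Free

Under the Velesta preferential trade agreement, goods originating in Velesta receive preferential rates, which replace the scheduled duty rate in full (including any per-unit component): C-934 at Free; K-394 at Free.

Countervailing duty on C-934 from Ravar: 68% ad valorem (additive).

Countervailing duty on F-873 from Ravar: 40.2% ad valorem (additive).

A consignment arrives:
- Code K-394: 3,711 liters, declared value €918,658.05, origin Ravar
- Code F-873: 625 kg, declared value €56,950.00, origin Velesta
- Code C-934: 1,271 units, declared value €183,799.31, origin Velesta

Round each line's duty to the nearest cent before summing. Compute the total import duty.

Line 1 (K-394, Ravar, 3,711 liters, €918,658.05):
Base rate for K-394 is 14% + €2.86/liter.
K-394 has an FTA preferential rate, but origin Ravar is not Velesta; base rate stands.
Duty = €918,658.05 × 14% + 3,711 × €2.86 = €139,225.59.
Line 2 (F-873, Velesta, 625 kg, €56,950.00):
Base rate for F-873 is 17.5%.
Origin Velesta is the FTA partner but F-873 is not on the preference list; base rate stands.
The additional-duty order on F-873 targets Ravar, not Velesta; it does not apply.
Duty = €56,950.00 × 17.5% = €9,966.25.
Line 3 (C-934, Velesta, 1,271 units, €183,799.31):
Base rate for C-934 is €6.08/unit.
Origin Velesta qualifies under the Eriesta–Velesta agreement and C-934 is covered: preferential rate Free applies instead.
The additional-duty order on C-934 targets Ravar, not Velesta; it does not apply.
Duty = €183,799.31 × 0% = €0.00.
Total = €139,225.59 + €9,966.25 + €0.00 = €149,191.84.

€149,191.84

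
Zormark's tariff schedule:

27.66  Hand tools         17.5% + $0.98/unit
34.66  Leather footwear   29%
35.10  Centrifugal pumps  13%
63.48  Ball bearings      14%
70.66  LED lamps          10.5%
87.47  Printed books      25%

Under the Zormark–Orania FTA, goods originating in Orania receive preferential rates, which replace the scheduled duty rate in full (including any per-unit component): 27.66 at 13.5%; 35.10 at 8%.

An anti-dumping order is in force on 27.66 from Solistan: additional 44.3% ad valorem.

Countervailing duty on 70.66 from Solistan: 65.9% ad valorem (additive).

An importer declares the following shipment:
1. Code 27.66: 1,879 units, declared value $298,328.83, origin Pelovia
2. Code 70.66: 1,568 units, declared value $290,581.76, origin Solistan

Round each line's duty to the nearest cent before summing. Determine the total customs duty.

Line 1 (27.66, Pelovia, 1,879 units, $298,328.83):
Base rate for 27.66 is 17.5% + $0.98/unit.
27.66 has an FTA preferential rate, but origin Pelovia is not Orania; base rate stands.
The additional-duty order on 27.66 targets Solistan, not Pelovia; it does not apply.
Duty = $298,328.83 × 17.5% + 1,879 × $0.98 = $54,048.97.
Line 2 (70.66, Solistan, 1,568 units, $290,581.76):
Base rate for 70.66 is 10.5%.
Additional duty on 70.66 from Solistan: +65.9%. Applied ad valorem rate: 10.5% + 65.9% = 76.4%.
Duty = $290,581.76 × 76.4% = $222,004.46.
Total = $54,048.97 + $222,004.46 = $276,053.43.

$276,053.43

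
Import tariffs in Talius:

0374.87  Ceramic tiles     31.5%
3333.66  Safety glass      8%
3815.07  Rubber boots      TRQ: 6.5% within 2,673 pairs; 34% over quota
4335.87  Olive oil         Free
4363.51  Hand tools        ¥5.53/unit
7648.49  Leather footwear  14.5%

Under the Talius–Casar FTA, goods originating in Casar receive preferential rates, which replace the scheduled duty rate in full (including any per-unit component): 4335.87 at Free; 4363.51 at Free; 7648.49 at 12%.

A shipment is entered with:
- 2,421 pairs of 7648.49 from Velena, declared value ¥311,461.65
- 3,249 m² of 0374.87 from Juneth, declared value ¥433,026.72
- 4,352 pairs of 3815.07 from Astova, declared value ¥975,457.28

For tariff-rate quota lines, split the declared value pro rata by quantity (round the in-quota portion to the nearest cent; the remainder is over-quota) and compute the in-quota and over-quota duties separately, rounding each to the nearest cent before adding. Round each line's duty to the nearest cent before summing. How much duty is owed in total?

Line 1 (7648.49, Velena, 2,421 pairs, ¥311,461.65):
Base rate for 7648.49 is 14.5%.
7648.49 has an FTA preferential rate, but origin Velena is not Casar; base rate stands.
Duty = ¥311,461.65 × 14.5% = ¥45,161.94.
Line 2 (0374.87, Juneth, 3,249 m², ¥433,026.72):
Base rate for 0374.87 is 31.5%.
Duty = ¥433,026.72 × 31.5% = ¥136,403.42.
Line 3 (3815.07, Astova, 4,352 pairs, ¥975,457.28):
Code 3815.07 is under a tariff-rate quota (threshold 2,673 pairs). In-quota: 2,673 pairs at 6.5%; over-quota: 1,679 pairs at 34%.
Pro-rata value split: in-quota = ¥975,457.28 × 2,673/4,352 = ¥599,126.22; over-quota = ¥975,457.28 − ¥599,126.22 = ¥376,331.06.
In-quota duty = ¥599,126.22 × 6.5% = ¥38,943.20. Over-quota duty = ¥376,331.06 × 34% = ¥127,952.56.
Line duty = ¥38,943.20 + ¥127,952.56 = ¥166,895.76.
Total = ¥45,161.94 + ¥136,403.42 + ¥166,895.76 = ¥348,461.12.

¥348,461.12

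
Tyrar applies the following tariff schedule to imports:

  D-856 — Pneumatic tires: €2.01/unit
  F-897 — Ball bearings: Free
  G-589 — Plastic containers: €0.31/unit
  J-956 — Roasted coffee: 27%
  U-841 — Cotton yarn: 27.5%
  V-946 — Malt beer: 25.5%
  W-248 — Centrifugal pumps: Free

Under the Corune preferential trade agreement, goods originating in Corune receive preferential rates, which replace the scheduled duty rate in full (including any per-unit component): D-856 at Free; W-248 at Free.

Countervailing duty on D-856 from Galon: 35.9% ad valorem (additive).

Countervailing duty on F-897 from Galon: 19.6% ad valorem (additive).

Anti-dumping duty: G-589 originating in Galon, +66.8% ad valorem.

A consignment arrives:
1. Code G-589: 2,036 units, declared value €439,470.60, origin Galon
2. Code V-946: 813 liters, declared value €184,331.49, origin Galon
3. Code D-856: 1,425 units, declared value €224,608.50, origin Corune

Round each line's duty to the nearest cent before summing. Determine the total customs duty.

€341,202.05

Line 1 (G-589, Galon, 2,036 units, €439,470.60):
Base rate for G-589 is €0.31/unit.
Additional duty on G-589 from Galon: +66.8% ad valorem. Applied ad valorem rate = 66.8%.
Duty = €439,470.60 × 66.8% + 2,036 × €0.31 = €294,197.52.
Line 2 (V-946, Galon, 813 liters, €184,331.49):
Base rate for V-946 is 25.5%.
Duty = €184,331.49 × 25.5% = €47,004.53.
Line 3 (D-856, Corune, 1,425 units, €224,608.50):
Base rate for D-856 is €2.01/unit.
Origin Corune qualifies under the Tyrar–Corune agreement and D-856 is covered: preferential rate Free applies instead.
The additional-duty order on D-856 targets Galon, not Corune; it does not apply.
Duty = €224,608.50 × 0% = €0.00.
Total = €294,197.52 + €47,004.53 + €0.00 = €341,202.05.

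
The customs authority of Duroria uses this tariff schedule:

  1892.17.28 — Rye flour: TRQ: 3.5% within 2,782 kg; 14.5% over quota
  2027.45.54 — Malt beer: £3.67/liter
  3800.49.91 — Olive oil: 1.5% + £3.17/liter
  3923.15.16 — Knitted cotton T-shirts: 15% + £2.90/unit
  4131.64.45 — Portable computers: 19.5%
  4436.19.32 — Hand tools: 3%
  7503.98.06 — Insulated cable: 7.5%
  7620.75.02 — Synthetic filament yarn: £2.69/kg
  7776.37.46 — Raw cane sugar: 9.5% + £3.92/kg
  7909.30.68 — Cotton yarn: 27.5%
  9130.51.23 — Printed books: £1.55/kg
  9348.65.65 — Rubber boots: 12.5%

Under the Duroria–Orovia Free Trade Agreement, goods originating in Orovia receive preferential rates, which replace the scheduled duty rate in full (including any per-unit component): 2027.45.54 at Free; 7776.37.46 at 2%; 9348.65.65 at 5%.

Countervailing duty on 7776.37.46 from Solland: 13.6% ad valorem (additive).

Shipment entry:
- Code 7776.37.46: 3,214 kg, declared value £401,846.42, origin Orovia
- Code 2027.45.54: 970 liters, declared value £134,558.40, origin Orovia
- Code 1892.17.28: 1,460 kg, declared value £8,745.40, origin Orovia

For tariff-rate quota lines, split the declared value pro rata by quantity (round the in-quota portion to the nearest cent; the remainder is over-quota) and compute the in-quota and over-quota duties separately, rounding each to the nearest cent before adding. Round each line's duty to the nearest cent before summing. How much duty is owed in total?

£8,343.02

Line 1 (7776.37.46, Orovia, 3,214 kg, £401,846.42):
Base rate for 7776.37.46 is 9.5% + £3.92/kg.
Origin Orovia qualifies under the Duroria–Orovia agreement and 7776.37.46 is covered: preferential rate 2% applies instead.
The additional-duty order on 7776.37.46 targets Solland, not Orovia; it does not apply.
Duty = £401,846.42 × 2% = £8,036.93.
Line 2 (2027.45.54, Orovia, 970 liters, £134,558.40):
Base rate for 2027.45.54 is £3.67/liter.
Origin Orovia qualifies under the Duroria–Orovia agreement and 2027.45.54 is covered: preferential rate Free applies instead.
Duty = £134,558.40 × 0% = £0.00.
Line 3 (1892.17.28, Orovia, 1,460 kg, £8,745.40):
Code 1892.17.28 is under a tariff-rate quota (threshold 2,782 kg). Quantity 1,460 kg is within the quota, so the in-quota rate 3.5% applies to the full value.
Duty = £8,745.40 × 3.5% = £306.09.
Total = £8,036.93 + £0.00 + £306.09 = £8,343.02.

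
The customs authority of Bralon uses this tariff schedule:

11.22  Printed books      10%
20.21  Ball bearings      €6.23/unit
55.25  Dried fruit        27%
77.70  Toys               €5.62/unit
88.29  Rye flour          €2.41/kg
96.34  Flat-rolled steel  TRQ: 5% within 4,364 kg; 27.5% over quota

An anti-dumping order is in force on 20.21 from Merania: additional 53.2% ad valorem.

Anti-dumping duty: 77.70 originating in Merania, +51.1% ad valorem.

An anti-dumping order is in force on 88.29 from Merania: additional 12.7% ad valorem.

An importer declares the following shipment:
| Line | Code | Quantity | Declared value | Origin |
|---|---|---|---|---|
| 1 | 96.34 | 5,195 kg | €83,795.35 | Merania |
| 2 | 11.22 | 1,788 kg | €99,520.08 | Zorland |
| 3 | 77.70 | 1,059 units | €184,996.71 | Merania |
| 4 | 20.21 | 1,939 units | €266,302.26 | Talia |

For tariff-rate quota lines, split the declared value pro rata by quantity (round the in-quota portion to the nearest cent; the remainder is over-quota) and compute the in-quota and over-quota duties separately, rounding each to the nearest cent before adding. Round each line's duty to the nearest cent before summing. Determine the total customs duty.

Line 1 (96.34, Merania, 5,195 kg, €83,795.35):
Code 96.34 is under a tariff-rate quota (threshold 4,364 kg). In-quota: 4,364 kg at 5%; over-quota: 831 kg at 27.5%.
Pro-rata value split: in-quota = €83,795.35 × 4,364/5,195 = €70,391.32; over-quota = €83,795.35 − €70,391.32 = €13,404.03.
In-quota duty = €70,391.32 × 5% = €3,519.57. Over-quota duty = €13,404.03 × 27.5% = €3,686.11.
Line duty = €3,519.57 + €3,686.11 = €7,205.68.
Line 2 (11.22, Zorland, 1,788 kg, €99,520.08):
Base rate for 11.22 is 10%.
Duty = €99,520.08 × 10% = €9,952.01.
Line 3 (77.70, Merania, 1,059 units, €184,996.71):
Base rate for 77.70 is €5.62/unit.
Additional duty on 77.70 from Merania: +51.1% ad valorem. Applied ad valorem rate = 51.1%.
Duty = €184,996.71 × 51.1% + 1,059 × €5.62 = €100,484.90.
Line 4 (20.21, Talia, 1,939 units, €266,302.26):
Base rate for 20.21 is €6.23/unit.
The additional-duty order on 20.21 targets Merania, not Talia; it does not apply.
Duty = 1,939 × €6.23 = €12,079.97.
Total = €7,205.68 + €9,952.01 + €100,484.90 + €12,079.97 = €129,722.56.

€129,722.56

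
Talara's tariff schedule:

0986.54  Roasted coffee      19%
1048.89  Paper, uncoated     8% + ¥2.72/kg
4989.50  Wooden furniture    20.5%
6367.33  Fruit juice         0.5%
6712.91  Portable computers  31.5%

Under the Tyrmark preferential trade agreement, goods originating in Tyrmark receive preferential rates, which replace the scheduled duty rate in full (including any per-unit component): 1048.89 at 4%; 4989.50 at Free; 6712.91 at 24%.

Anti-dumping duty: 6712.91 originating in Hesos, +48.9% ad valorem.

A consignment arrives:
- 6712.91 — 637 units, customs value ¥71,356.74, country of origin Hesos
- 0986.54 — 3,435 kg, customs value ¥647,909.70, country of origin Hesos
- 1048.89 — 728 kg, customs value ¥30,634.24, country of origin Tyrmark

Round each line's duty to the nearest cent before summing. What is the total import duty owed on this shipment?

Line 1 (6712.91, Hesos, 637 units, ¥71,356.74):
Base rate for 6712.91 is 31.5%.
6712.91 has an FTA preferential rate, but origin Hesos is not Tyrmark; base rate stands.
Additional duty on 6712.91 from Hesos: +48.9%. Applied ad valorem rate: 31.5% + 48.9% = 80.4%.
Duty = ¥71,356.74 × 80.4% = ¥57,370.82.
Line 2 (0986.54, Hesos, 3,435 kg, ¥647,909.70):
Base rate for 0986.54 is 19%.
Duty = ¥647,909.70 × 19% = ¥123,102.84.
Line 3 (1048.89, Tyrmark, 728 kg, ¥30,634.24):
Base rate for 1048.89 is 8% + ¥2.72/kg.
Origin Tyrmark qualifies under the Talara–Tyrmark agreement and 1048.89 is covered: preferential rate 4% applies instead.
Duty = ¥30,634.24 × 4% = ¥1,225.37.
Total = ¥57,370.82 + ¥123,102.84 + ¥1,225.37 = ¥181,699.03.

¥181,699.03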